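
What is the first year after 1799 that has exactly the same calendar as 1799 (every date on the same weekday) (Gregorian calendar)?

1805

Two years share a calendar iff Jan 1 falls on the same weekday and both are leap or both are common. 1799: Jan 1 is Tuesday, common year.
1800: Jan 1 Wednesday, common
1801: Jan 1 Thursday, common
1802: Jan 1 Friday, common
1803: Jan 1 Saturday, common
1804: Jan 1 Sunday, leap
1805: Jan 1 Tuesday, common
1805 matches on both conditions.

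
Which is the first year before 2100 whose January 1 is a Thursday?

2099

Jan 1 advances by 2 weekdays after a leap year and by 1 after a common year.
2100: Jan 1 is Friday.
2099: Thursday
2099 begins on a Thursday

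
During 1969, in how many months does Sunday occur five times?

A month of length L has five Sundays iff its first Sunday is on day ≤ L−28 (so day 1–3 in a 31-day month, 1–2 in a 30-day month, day 1 in a leap February).
Checking each month of 1969: Jan starts Wed (31d); Feb starts Sat (28d); Mar starts Sat (31d) ✓; Apr starts Tue (30d); May starts Thu (31d); Jun starts Sun (30d) ✓; Jul starts Tue (31d); Aug starts Fri (31d) ✓; Sep starts Mon (30d); Oct starts Wed (31d); Nov starts Sat (30d) ✓; Dec starts Mon (31d).
Five-Sunday months: March, June, August, November → 4.

4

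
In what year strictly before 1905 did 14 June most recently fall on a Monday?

1897

From one year to the next, a fixed date's weekday advances by 1, or by 2 when a Feb 29 lies between the two dates.
1905: June 14 is Wednesday.
1904: Tuesday (−1)
1903: Sunday (−2)
1902: Saturday (−1)
1901: Friday (−1)
1900: Thursday (−1)
1899: Wednesday (−1)
1898: Tuesday (−1)
1897: Monday (−1)
14 June falls on a Monday in 1897.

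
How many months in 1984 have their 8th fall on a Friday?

Check the 8th of each month of 1984: Jan 8: Sun, Feb 8: Wed, Mar 8: Thu, Apr 8: Sun, May 8: Tue, Jun 8: Fri, Jul 8: Sun, Aug 8: Wed, Sep 8: Sat, Oct 8: Mon, Nov 8: Thu, Dec 8: Sat.
Friday occurs in June — 1 month.

1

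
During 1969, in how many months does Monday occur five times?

A month of length L has five Mondays iff its first Monday is on day ≤ L−28 (so day 1–3 in a 31-day month, 1–2 in a 30-day month, day 1 in a leap February).
Checking each month of 1969: Jan starts Wed (31d); Feb starts Sat (28d); Mar starts Sat (31d) ✓; Apr starts Tue (30d); May starts Thu (31d); Jun starts Sun (30d) ✓; Jul starts Tue (31d); Aug starts Fri (31d); Sep starts Mon (30d) ✓; Oct starts Wed (31d); Nov starts Sat (30d); Dec starts Mon (31d) ✓.
Five-Monday months: March, June, September, December → 4.

4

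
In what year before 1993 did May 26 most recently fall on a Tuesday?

1992

From one year to the next, a fixed date's weekday advances by 1, or by 2 when a Feb 29 lies between the two dates.
1993: May 26 is Wednesday.
1992: Tuesday (−1)
May 26 falls on a Tuesday in 1992.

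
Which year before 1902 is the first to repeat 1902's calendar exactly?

Two years share a calendar iff Jan 1 falls on the same weekday and both are leap or both are common. 1902: Jan 1 is Wednesday, common year.
1901: Jan 1 Tuesday, common
1900: Jan 1 Monday, common
1899: Jan 1 Sunday, common
1898: Jan 1 Saturday, common
1897: Jan 1 Friday, common
1896: Jan 1 Wednesday, leap
1895: Jan 1 Tuesday, common
1894: Jan 1 Monday, common
1893: Jan 1 Sunday, common
1892: Jan 1 Friday, leap
1891: Jan 1 Thursday, common
1890: Jan 1 Wednesday, common
1890 matches on both conditions.

1890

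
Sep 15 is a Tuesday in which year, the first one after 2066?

From one year to the next, a fixed date's weekday advances by 1, or by 2 when a Feb 29 lies between the two dates.
2066: September 15 is Wednesday.
2067: Thursday (+1)
2068: Saturday (+2)
2069: Sunday (+1)
2070: Monday (+1)
2071: Tuesday (+1)
Sep 15 falls on a Tuesday in 2071.

2071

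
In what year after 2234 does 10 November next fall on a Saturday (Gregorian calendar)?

2238

From one year to the next, a fixed date's weekday advances by 1, or by 2 when a Feb 29 lies between the two dates.
2234: November 10 is Monday.
2235: Tuesday (+1)
2236: Thursday (+2)
2237: Friday (+1)
2238: Saturday (+1)
10 November falls on a Saturday in 2238.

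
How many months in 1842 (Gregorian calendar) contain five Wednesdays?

4

A month of length L has five Wednesdays iff its first Wednesday is on day ≤ L−28 (so day 1–3 in a 31-day month, 1–2 in a 30-day month, day 1 in a leap February).
Checking each month of 1842: Jan starts Sat (31d); Feb starts Tue (28d); Mar starts Tue (31d) ✓; Apr starts Fri (30d); May starts Sun (31d); Jun starts Wed (30d) ✓; Jul starts Fri (31d); Aug starts Mon (31d) ✓; Sep starts Thu (30d); Oct starts Sat (31d); Nov starts Tue (30d) ✓; Dec starts Thu (31d).
Five-Wednesday months: March, June, August, November → 4.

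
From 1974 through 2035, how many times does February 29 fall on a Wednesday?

2

Leap years in 1974–2035: 15 of them.
Feb 29 weekday advances by 5 (mod 7) from one leap year to the next four years later (or differs when a century non-leap intervenes).
Leap-day weekdays: 1976:Sun 1980:Fri 1984:Wed✓ 1988:Mon 1992:Sat 1996:Thu 2000:Tue 2004:Sun 2008:Fri 2012:Wed✓ 2016:Mon 2020:Sat 2024:Thu 2028:Tue 2032:Sun
Wednesday: 1984, 2012 → 2.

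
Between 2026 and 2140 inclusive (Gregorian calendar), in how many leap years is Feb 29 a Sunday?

4

Leap years in 2026–2140: 28 of them.
Feb 29 weekday advances by 5 (mod 7) from one leap year to the next four years later (or differs when a century non-leap intervenes).
Leap-day weekdays: 2028:Tue 2032:Sun✓ 2036:Fri 2040:Wed 2044:Mon 2048:Sat 2052:Thu 2056:Tue 2060:Sun✓ 2064:Fri 2068:Wed 2072:Mon 2076:Sat 2080:Thu 2084:Tue 2088:Sun✓ 2092:Fri 2096:Wed 2104:Fri 2108:Wed 2112:Mon 2116:Sat 2120:Thu 2124:Tue 2128:Sun✓ 2132:Fri 2136:Wed 2140:Mon
Sunday: 2032, 2060, 2088, 2128 → 4.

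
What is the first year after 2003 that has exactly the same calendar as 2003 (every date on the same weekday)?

2014

Two years share a calendar iff Jan 1 falls on the same weekday and both are leap or both are common. 2003: Jan 1 is Wednesday, common year.
2004: Jan 1 Thursday, leap
2005: Jan 1 Saturday, common
2006: Jan 1 Sunday, common
2007: Jan 1 Monday, common
2008: Jan 1 Tuesday, leap
2009: Jan 1 Thursday, common
2010: Jan 1 Friday, common
2011: Jan 1 Saturday, common
2012: Jan 1 Sunday, leap
2013: Jan 1 Tuesday, common
2014: Jan 1 Wednesday, common
2014 matches on both conditions.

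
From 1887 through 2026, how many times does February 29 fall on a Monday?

Leap years in 1887–2026: 34 of them.
Feb 29 weekday advances by 5 (mod 7) from one leap year to the next four years later (or differs when a century non-leap intervenes).
Leap-day weekdays: 1888:Wed 1892:Mon✓ 1896:Sat 1904:Mon✓ 1908:Sat 1912:Thu 1916:Tue 1920:Sun 1924:Fri 1928:Wed 1932:Mon✓ 1936:Sat 1940:Thu …(8 more)… 1976:Sun 1980:Fri 1984:Wed 1988:Mon✓ 1992:Sat 1996:Thu 2000:Tue 2004:Sun 2008:Fri 2012:Wed 2016:Mon✓ 2020:Sat 2024:Thu
Monday: 1892, 1904, 1932, 1960, 1988, 2016 → 6.

6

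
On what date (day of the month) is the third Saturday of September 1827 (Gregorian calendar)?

15

September 1, 1827 is a Saturday, so the first Saturday is the 1st.
The third Saturday is 1 + 14 = 15.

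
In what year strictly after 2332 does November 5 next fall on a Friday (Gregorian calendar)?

2337

From one year to the next, a fixed date's weekday advances by 1, or by 2 when a Feb 29 lies between the two dates.
2332: November 5 is Saturday.
2333: Sunday (+1)
2334: Monday (+1)
2335: Tuesday (+1)
2336: Thursday (+2)
2337: Friday (+1)
November 5 falls on a Friday in 2337.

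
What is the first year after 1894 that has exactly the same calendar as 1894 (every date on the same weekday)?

Two years share a calendar iff Jan 1 falls on the same weekday and both are leap or both are common. 1894: Jan 1 is Monday, common year.
1895: Jan 1 Tuesday, common
1896: Jan 1 Wednesday, leap
1897: Jan 1 Friday, common
1898: Jan 1 Saturday, common
1899: Jan 1 Sunday, common
1900: Jan 1 Monday, common
1900 matches on both conditions.

1900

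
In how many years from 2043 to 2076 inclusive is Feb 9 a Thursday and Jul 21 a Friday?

Check each year's weekday for Feb 9 and Jul 21:
  2043: Mon/Tue  2044: Tue/Thu  2045: Thu/Fri ✓  2046: Fri/Sat  2047: Sat/Sun  2048: Sun/Tue  2049: Tue/Wed  2050: Wed/Thu  2051: Thu/Fri ✓  2052: Fri/Sun  2053: Sun/Mon  2054: Mon/Tue  2055: Tue/Wed  2056: Wed/Fri  …(6 more)…  2063: Fri/Sat  2064: Sat/Mon  2065: Mon/Tue  2066: Tue/Wed  2067: Wed/Thu  2068: Thu/Sat  2069: Sat/Sun  2070: Sun/Mon  2071: Mon/Tue  2072: Tue/Thu  2073: Thu/Fri ✓  2074: Fri/Sat  2075: Sat/Sun  2076: Sun/Tue
Both conditions hold in: 2045, 2051, 2062, 2073 — 4.

4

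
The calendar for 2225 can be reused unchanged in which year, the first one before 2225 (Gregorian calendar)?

Two years share a calendar iff Jan 1 falls on the same weekday and both are leap or both are common. 2225: Jan 1 is Saturday, common year.
2224: Jan 1 Thursday, leap
2223: Jan 1 Wednesday, common
2222: Jan 1 Tuesday, common
2221: Jan 1 Monday, common
2220: Jan 1 Saturday, leap
2219: Jan 1 Friday, common
2218: Jan 1 Thursday, common
2217: Jan 1 Wednesday, common
2216: Jan 1 Monday, leap
2215: Jan 1 Sunday, common
2214: Jan 1 Saturday, common
2214 matches on both conditions.

2214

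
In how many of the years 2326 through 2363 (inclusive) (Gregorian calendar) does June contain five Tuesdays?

June has 30 days; it has five Tuesdays when Tuesday falls among the first (month-length − 28) days — i.e. when June 1 is one of Tuesday/Monday.
June 1 by year: 2326:Tue✓ 2327:Wed 2328:Fri 2329:Sat 2330:Sun 2331:Mon✓ 2332:Wed 2333:Thu 2334:Fri 2335:Sat 2336:Mon✓ 2337:Tue✓ 2338:Wed 2339:Thu 2340:Sat …(8 more)… 2349:Wed 2350:Thu 2351:Fri 2352:Sun 2353:Mon✓ 2354:Tue✓ 2355:Wed 2356:Fri 2357:Sat 2358:Sun 2359:Mon✓ 2360:Wed 2361:Thu 2362:Fri 2363:Sat
Years with five Tuesdays: 2326, 2331, 2336, 2337, 2342, 2343, 2348, 2353, 2354, 2359 → 10.

10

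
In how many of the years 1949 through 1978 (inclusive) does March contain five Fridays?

13

March has 31 days; it has five Fridays when Friday falls among the first (month-length − 28) days — i.e. when March 1 is one of Friday/Thursday/Wednesday.
March 1 by year: 1949:Tue 1950:Wed✓ 1951:Thu✓ 1952:Sat 1953:Sun 1954:Mon 1955:Tue 1956:Thu✓ 1957:Fri✓ 1958:Sat 1959:Sun 1960:Tue 1961:Wed✓ 1962:Thu✓ 1963:Fri✓ 1964:Sun 1965:Mon 1966:Tue 1967:Wed✓ 1968:Fri✓ 1969:Sat 1970:Sun 1971:Mon 1972:Wed✓ 1973:Thu✓ 1974:Fri✓ 1975:Sat 1976:Mon 1977:Tue 1978:Wed✓
Years with five Fridays: 1950, 1951, 1956, 1957, 1961, 1962, 1963, 1967, 1968, 1972, 1973, 1974, 1978 → 13.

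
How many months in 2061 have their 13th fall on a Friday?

1

Check the 13th of each month of 2061: Jan 13: Thu, Feb 13: Sun, Mar 13: Sun, Apr 13: Wed, May 13: Fri, Jun 13: Mon, Jul 13: Wed, Aug 13: Sat, Sep 13: Tue, Oct 13: Thu, Nov 13: Sun, Dec 13: Tue.
Friday occurs in May — 1 month.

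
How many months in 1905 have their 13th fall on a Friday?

2

Check the 13th of each month of 1905: Jan 13: Fri, Feb 13: Mon, Mar 13: Mon, Apr 13: Thu, May 13: Sat, Jun 13: Tue, Jul 13: Thu, Aug 13: Sun, Sep 13: Wed, Oct 13: Fri, Nov 13: Mon, Dec 13: Wed.
Friday occurs in January, October — 2 months.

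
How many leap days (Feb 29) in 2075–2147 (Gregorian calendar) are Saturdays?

3

Leap years in 2075–2147: 17 of them.
Feb 29 weekday advances by 5 (mod 7) from one leap year to the next four years later (or differs when a century non-leap intervenes).
Leap-day weekdays: 2076:Sat✓ 2080:Thu 2084:Tue 2088:Sun 2092:Fri 2096:Wed 2104:Fri 2108:Wed 2112:Mon 2116:Sat✓ 2120:Thu 2124:Tue 2128:Sun 2132:Fri 2136:Wed 2140:Mon 2144:Sat✓
Saturday: 2076, 2116, 2144 → 3.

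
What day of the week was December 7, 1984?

January 1, 1984 is a Sunday.
December 7 is day 342 of the year, i.e. 341 days after Jan 1.
341 mod 7 = 5, so advance 5 weekdays from Sunday: Friday.

Friday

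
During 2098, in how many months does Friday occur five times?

4

A month of length L has five Fridays iff its first Friday is on day ≤ L−28 (so day 1–3 in a 31-day month, 1–2 in a 30-day month, day 1 in a leap February).
Checking each month of 2098: Jan starts Wed (31d) ✓; Feb starts Sat (28d); Mar starts Sat (31d); Apr starts Tue (30d); May starts Thu (31d) ✓; Jun starts Sun (30d); Jul starts Tue (31d); Aug starts Fri (31d) ✓; Sep starts Mon (30d); Oct starts Wed (31d) ✓; Nov starts Sat (30d); Dec starts Mon (31d).
Five-Friday months: January, May, August, October → 4.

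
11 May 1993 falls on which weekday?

January 1, 1993 is a Friday.
May 11 is day 131 of the year, i.e. 130 days after Jan 1.
130 mod 7 = 4, so advance 4 weekdays from Friday: Tuesday.

Tuesday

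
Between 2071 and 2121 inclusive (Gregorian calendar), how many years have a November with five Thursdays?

November has 30 days; it has five Thursdays when Thursday falls among the first (month-length − 28) days — i.e. when November 1 is one of Thursday/Wednesday.
November 1 by year: 2071:Sun 2072:Tue 2073:Wed✓ 2074:Thu✓ 2075:Fri 2076:Sun 2077:Mon 2078:Tue 2079:Wed✓ 2080:Fri 2081:Sat 2082:Sun 2083:Mon 2084:Wed✓ 2085:Thu✓ …(21 more)… 2107:Tue 2108:Thu✓ 2109:Fri 2110:Sat 2111:Sun 2112:Tue 2113:Wed✓ 2114:Thu✓ 2115:Fri 2116:Sun 2117:Mon 2118:Tue 2119:Wed✓ 2120:Fri 2121:Sat
Years with five Thursdays: 2073, 2074, 2079, 2084, 2085, 2090, 2091, 2096, 2102, 2103, 2108, 2113, 2114, 2119 → 14.

14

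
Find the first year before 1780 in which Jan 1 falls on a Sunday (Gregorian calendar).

Jan 1 advances by 2 weekdays after a leap year and by 1 after a common year.
1780: Jan 1 is Saturday (leap).
1779: Friday
1778: Thursday
1777: Wednesday
1776: Monday (leap)
1775: Sunday
1775 begins on a Sunday

1775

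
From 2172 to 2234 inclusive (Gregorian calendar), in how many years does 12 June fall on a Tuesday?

Track 12 June's weekday year by year (advancing +1, or +2 across a Feb 29):
  2172: Fri  2173: Sat (+1)  2174: Sun (+1)  2175: Mon (+1)  2176: Wed (+2)
  2177: Thu (+1)  2178: Fri (+1)  2179: Sat (+1)  2180: Mon (+2)  2181: Tue (+1) ✓
  2182: Wed (+1)  2183: Thu (+1)  2184: Sat (+2)  2185: Sun (+1)  … (35 more years) …
  2221: Tue (+1) ✓  2222: Wed (+1)  2223: Thu (+1)  2224: Sat (+2)  2225: Sun (+1)
  2226: Mon (+1)  2227: Tue (+1) ✓  2228: Thu (+2)  2229: Fri (+1)  2230: Sat (+1)
  2231: Sun (+1)  2232: Tue (+2) ✓  2233: Wed (+1)  2234: Thu (+1)
Tuesday years: 2181, 2187, 2192, 2198, 2204, 2210, 2221, 2227, 2232 — 9 in total.

9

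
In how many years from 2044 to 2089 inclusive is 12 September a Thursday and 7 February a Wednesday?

2

Check each year's weekday for 12 September and 7 February:
  2044: Mon/Sun  2045: Tue/Tue  2046: Wed/Wed  2047: Thu/Thu  2048: Sat/Fri  2049: Sun/Sun  2050: Mon/Mon  2051: Tue/Tue  2052: Thu/Wed ✓  2053: Fri/Fri  2054: Sat/Sat  2055: Sun/Sun  2056: Tue/Mon  2057: Wed/Wed  …(18 more)…  2076: Sat/Fri  2077: Sun/Sun  2078: Mon/Mon  2079: Tue/Tue  2080: Thu/Wed ✓  2081: Fri/Fri  2082: Sat/Sat  2083: Sun/Sun  2084: Tue/Mon  2085: Wed/Wed  2086: Thu/Thu  2087: Fri/Fri  2088: Sun/Sat  2089: Mon/Mon
Both conditions hold in: 2052, 2080 — 2.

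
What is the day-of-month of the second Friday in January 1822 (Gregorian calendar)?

January 1, 1822 is a Tuesday, so the first Friday is the 4th.
The second Friday is 4 + 7 = 11.

11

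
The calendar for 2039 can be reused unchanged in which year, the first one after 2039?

2050

Two years share a calendar iff Jan 1 falls on the same weekday and both are leap or both are common. 2039: Jan 1 is Saturday, common year.
2040: Jan 1 Sunday, leap
2041: Jan 1 Tuesday, common
2042: Jan 1 Wednesday, common
2043: Jan 1 Thursday, common
2044: Jan 1 Friday, leap
2045: Jan 1 Sunday, common
2046: Jan 1 Monday, common
2047: Jan 1 Tuesday, common
2048: Jan 1 Wednesday, leap
2049: Jan 1 Friday, common
2050: Jan 1 Saturday, common
2050 matches on both conditions.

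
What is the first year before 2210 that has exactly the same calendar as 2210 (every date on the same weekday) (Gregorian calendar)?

2198

Two years share a calendar iff Jan 1 falls on the same weekday and both are leap or both are common. 2210: Jan 1 is Monday, common year.
2209: Jan 1 Sunday, common
2208: Jan 1 Friday, leap
2207: Jan 1 Thursday, common
2206: Jan 1 Wednesday, common
2205: Jan 1 Tuesday, common
2204: Jan 1 Sunday, leap
2203: Jan 1 Saturday, common
2202: Jan 1 Friday, common
2201: Jan 1 Thursday, common
2200: Jan 1 Wednesday, common
2199: Jan 1 Tuesday, common
2198: Jan 1 Monday, common
2198 matches on both conditions.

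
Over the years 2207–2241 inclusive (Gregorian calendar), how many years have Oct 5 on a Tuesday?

Track Oct 5's weekday year by year (advancing +1, or +2 across a Feb 29):
  2207: Mon  2208: Wed (+2)  2209: Thu (+1)  2210: Fri (+1)  2211: Sat (+1)
  2212: Mon (+2)  2213: Tue (+1) ✓  2214: Wed (+1)  2215: Thu (+1)  2216: Sat (+2)
  2217: Sun (+1)  2218: Mon (+1)  2219: Tue (+1) ✓  2220: Thu (+2)  … (7 more years) …
  2228: Sun (+2)  2229: Mon (+1)  2230: Tue (+1) ✓  2231: Wed (+1)  2232: Fri (+2)
  2233: Sat (+1)  2234: Sun (+1)  2235: Mon (+1)  2236: Wed (+2)  2237: Thu (+1)
  2238: Fri (+1)  2239: Sat (+1)  2240: Mon (+2)  2241: Tue (+1) ✓
Tuesday years: 2213, 2219, 2224, 2230, 2241 — 5 in total.

5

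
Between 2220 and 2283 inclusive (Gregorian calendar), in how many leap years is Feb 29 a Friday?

2

Leap years in 2220–2283: 16 of them.
Feb 29 weekday advances by 5 (mod 7) from one leap year to the next four years later (or differs when a century non-leap intervenes).
Leap-day weekdays: 2220:Tue 2224:Sun 2228:Fri✓ 2232:Wed 2236:Mon 2240:Sat 2244:Thu 2248:Tue 2252:Sun 2256:Fri✓ 2260:Wed 2264:Mon 2268:Sat 2272:Thu 2276:Tue 2280:Sun
Friday: 2228, 2256 → 2.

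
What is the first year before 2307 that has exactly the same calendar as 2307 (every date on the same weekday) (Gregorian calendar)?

Two years share a calendar iff Jan 1 falls on the same weekday and both are leap or both are common. 2307: Jan 1 is Tuesday, common year.
2306: Jan 1 Monday, common
2305: Jan 1 Sunday, common
2304: Jan 1 Friday, leap
2303: Jan 1 Thursday, common
2302: Jan 1 Wednesday, common
2301: Jan 1 Tuesday, common
2301 matches on both conditions.

2301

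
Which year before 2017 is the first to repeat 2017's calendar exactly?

Two years share a calendar iff Jan 1 falls on the same weekday and both are leap or both are common. 2017: Jan 1 is Sunday, common year.
2016: Jan 1 Friday, leap
2015: Jan 1 Thursday, common
2014: Jan 1 Wednesday, common
2013: Jan 1 Tuesday, common
2012: Jan 1 Sunday, leap
2011: Jan 1 Saturday, common
2010: Jan 1 Friday, common
2009: Jan 1 Thursday, common
2008: Jan 1 Tuesday, leap
2007: Jan 1 Monday, common
2006: Jan 1 Sunday, common
2006 matches on both conditions.

2006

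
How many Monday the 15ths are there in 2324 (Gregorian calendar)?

Check the 15th of each month of 2324: Jan 15: Tue, Feb 15: Fri, Mar 15: Sat, Apr 15: Tue, May 15: Thu, Jun 15: Sun, Jul 15: Tue, Aug 15: Fri, Sep 15: Mon, Oct 15: Wed, Nov 15: Sat, Dec 15: Mon.
Monday occurs in September, December — 2 months.

2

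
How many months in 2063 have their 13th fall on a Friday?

2

Check the 13th of each month of 2063: Jan 13: Sat, Feb 13: Tue, Mar 13: Tue, Apr 13: Fri, May 13: Sun, Jun 13: Wed, Jul 13: Fri, Aug 13: Mon, Sep 13: Thu, Oct 13: Sat, Nov 13: Tue, Dec 13: Thu.
Friday occurs in April, July — 2 months.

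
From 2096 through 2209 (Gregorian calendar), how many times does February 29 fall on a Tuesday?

Leap years in 2096–2209: 27 of them.
Feb 29 weekday advances by 5 (mod 7) from one leap year to the next four years later (or differs when a century non-leap intervenes).
Leap-day weekdays: 2096:Wed 2104:Fri 2108:Wed 2112:Mon 2116:Sat 2120:Thu 2124:Tue✓ 2128:Sun 2132:Fri 2136:Wed 2140:Mon 2144:Sat 2148:Thu 2152:Tue✓ 2156:Sun 2160:Fri 2164:Wed 2168:Mon 2172:Sat 2176:Thu 2180:Tue✓ 2184:Sun 2188:Fri 2192:Wed 2196:Mon 2204:Wed 2208:Mon
Tuesday: 2124, 2152, 2180 → 3.

3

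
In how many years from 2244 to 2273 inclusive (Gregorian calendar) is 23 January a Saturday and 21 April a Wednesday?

3

Check each year's weekday for 23 January and 21 April:
  2244: Tue/Sun  2245: Thu/Mon  2246: Fri/Tue  2247: Sat/Wed ✓  2248: Sun/Fri  2249: Tue/Sat  2250: Wed/Sun  2251: Thu/Mon  2252: Fri/Wed  2253: Sun/Thu  2254: Mon/Fri  2255: Tue/Sat  2256: Wed/Mon  2257: Fri/Tue  2258: Sat/Wed ✓  2259: Sun/Thu  2260: Mon/Sat  2261: Wed/Sun  2262: Thu/Mon  2263: Fri/Tue  2264: Sat/Thu  2265: Mon/Fri  2266: Tue/Sat  2267: Wed/Sun  2268: Thu/Tue  2269: Sat/Wed ✓  2270: Sun/Thu  2271: Mon/Fri  2272: Tue/Sun  2273: Thu/Mon
Both conditions hold in: 2247, 2258, 2269 — 3.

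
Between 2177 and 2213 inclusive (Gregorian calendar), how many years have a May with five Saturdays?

17

May has 31 days; it has five Saturdays when Saturday falls among the first (month-length − 28) days — i.e. when May 1 is one of Saturday/Friday/Thursday.
May 1 by year: 2177:Thu✓ 2178:Fri✓ 2179:Sat✓ 2180:Mon 2181:Tue 2182:Wed 2183:Thu✓ 2184:Sat✓ 2185:Sun 2186:Mon 2187:Tue 2188:Thu✓ 2189:Fri✓ 2190:Sat✓ 2191:Sun …(7 more)… 2199:Wed 2200:Thu✓ 2201:Fri✓ 2202:Sat✓ 2203:Sun 2204:Tue 2205:Wed 2206:Thu✓ 2207:Fri✓ 2208:Sun 2209:Mon 2210:Tue 2211:Wed 2212:Fri✓ 2213:Sat✓
Years with five Saturdays: 2177, 2178, 2179, 2183, 2184, 2188, 2189, 2190, 2194, 2195, 2200, 2201, 2202, 2206, 2207, 2212, 2213 → 17.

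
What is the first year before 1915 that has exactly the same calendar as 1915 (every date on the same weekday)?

Two years share a calendar iff Jan 1 falls on the same weekday and both are leap or both are common. 1915: Jan 1 is Friday, common year.
1914: Jan 1 Thursday, common
1913: Jan 1 Wednesday, common
1912: Jan 1 Monday, leap
1911: Jan 1 Sunday, common
1910: Jan 1 Saturday, common
1909: Jan 1 Friday, common
1909 matches on both conditions.

1909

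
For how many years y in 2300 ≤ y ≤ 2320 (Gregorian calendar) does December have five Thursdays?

December has 31 days; it has five Thursdays when Thursday falls among the first (month-length − 28) days — i.e. when December 1 is one of Thursday/Wednesday/Tuesday.
December 1 by year: 2300:Sat 2301:Sun 2302:Mon 2303:Tue✓ 2304:Thu✓ 2305:Fri 2306:Sat 2307:Sun 2308:Tue✓ 2309:Wed✓ 2310:Thu✓ 2311:Fri 2312:Sun 2313:Mon 2314:Tue✓ 2315:Wed✓ 2316:Fri 2317:Sat 2318:Sun 2319:Mon 2320:Wed✓
Years with five Thursdays: 2303, 2304, 2308, 2309, 2310, 2314, 2315, 2320 → 8.

8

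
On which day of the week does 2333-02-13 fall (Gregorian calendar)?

Monday

January 1, 2333 is a Sunday.
February 13 is day 44 of the year, i.e. 43 days after Jan 1.
43 mod 7 = 1, so advance 1 weekday from Sunday: Monday.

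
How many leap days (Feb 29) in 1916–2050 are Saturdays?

5

Leap years in 1916–2050: 34 of them.
Feb 29 weekday advances by 5 (mod 7) from one leap year to the next four years later (or differs when a century non-leap intervenes).
Leap-day weekdays: 1916:Tue 1920:Sun 1924:Fri 1928:Wed 1932:Mon 1936:Sat✓ 1940:Thu 1944:Tue 1948:Sun 1952:Fri 1956:Wed 1960:Mon 1964:Sat✓ …(8 more)… 2000:Tue 2004:Sun 2008:Fri 2012:Wed 2016:Mon 2020:Sat✓ 2024:Thu 2028:Tue 2032:Sun 2036:Fri 2040:Wed 2044:Mon 2048:Sat✓
Saturday: 1936, 1964, 1992, 2020, 2048 → 5.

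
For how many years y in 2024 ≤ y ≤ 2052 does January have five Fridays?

12

January has 31 days; it has five Fridays when Friday falls among the first (month-length − 28) days — i.e. when January 1 is one of Friday/Thursday/Wednesday.
January 1 by year: 2024:Mon 2025:Wed✓ 2026:Thu✓ 2027:Fri✓ 2028:Sat 2029:Mon 2030:Tue 2031:Wed✓ 2032:Thu✓ 2033:Sat 2034:Sun 2035:Mon 2036:Tue 2037:Thu✓ 2038:Fri✓ 2039:Sat 2040:Sun 2041:Tue 2042:Wed✓ 2043:Thu✓ 2044:Fri✓ 2045:Sun 2046:Mon 2047:Tue 2048:Wed✓ 2049:Fri✓ 2050:Sat 2051:Sun 2052:Mon
Years with five Fridays: 2025, 2026, 2027, 2031, 2032, 2037, 2038, 2042, 2043, 2044, 2048, 2049 → 12.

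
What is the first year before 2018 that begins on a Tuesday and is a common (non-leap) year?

Jan 1 advances by 2 weekdays after a leap year and by 1 after a common year.
2018: Jan 1 is Monday.
2017: Sunday
2016: Friday (leap)
2015: Thursday
2014: Wednesday
2013: Tuesday
2013 begins on a Tuesday and is a common year.

2013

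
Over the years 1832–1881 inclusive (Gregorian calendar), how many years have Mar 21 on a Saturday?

7

Track Mar 21's weekday year by year (advancing +1, or +2 across a Feb 29):
  1832: Wed  1833: Thu (+1)  1834: Fri (+1)  1835: Sat (+1) ✓  1836: Mon (+2)
  1837: Tue (+1)  1838: Wed (+1)  1839: Thu (+1)  1840: Sat (+2) ✓  1841: Sun (+1)
  1842: Mon (+1)  1843: Tue (+1)  1844: Thu (+2)  1845: Fri (+1)  … (22 more years) …
  1868: Sat (+2) ✓  1869: Sun (+1)  1870: Mon (+1)  1871: Tue (+1)  1872: Thu (+2)
  1873: Fri (+1)  1874: Sat (+1) ✓  1875: Sun (+1)  1876: Tue (+2)  1877: Wed (+1)
  1878: Thu (+1)  1879: Fri (+1)  1880: Sun (+2)  1881: Mon (+1)
Saturday years: 1835, 1840, 1846, 1857, 1863, 1868, 1874 — 7 in total.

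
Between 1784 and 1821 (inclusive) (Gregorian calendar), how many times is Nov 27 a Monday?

5

Track Nov 27's weekday year by year (advancing +1, or +2 across a Feb 29):
  1784: Sat  1785: Sun (+1)  1786: Mon (+1) ✓  1787: Tue (+1)  1788: Thu (+2)
  1789: Fri (+1)  1790: Sat (+1)  1791: Sun (+1)  1792: Tue (+2)  1793: Wed (+1)
  1794: Thu (+1)  1795: Fri (+1)  1796: Sun (+2)  1797: Mon (+1) ✓  … (10 more years) …
  1808: Sun (+2)  1809: Mon (+1) ✓  1810: Tue (+1)  1811: Wed (+1)  1812: Fri (+2)
  1813: Sat (+1)  1814: Sun (+1)  1815: Mon (+1) ✓  1816: Wed (+2)  1817: Thu (+1)
  1818: Fri (+1)  1819: Sat (+1)  1820: Mon (+2) ✓  1821: Tue (+1)
Monday years: 1786, 1797, 1809, 1815, 1820 — 5 in total.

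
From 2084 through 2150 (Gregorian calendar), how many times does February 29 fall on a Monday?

Leap years in 2084–2150: 16 of them.
Feb 29 weekday advances by 5 (mod 7) from one leap year to the next four years later (or differs when a century non-leap intervenes).
Leap-day weekdays: 2084:Tue 2088:Sun 2092:Fri 2096:Wed 2104:Fri 2108:Wed 2112:Mon✓ 2116:Sat 2120:Thu 2124:Tue 2128:Sun 2132:Fri 2136:Wed 2140:Mon✓ 2144:Sat 2148:Thu
Monday: 2112, 2140 → 2.

2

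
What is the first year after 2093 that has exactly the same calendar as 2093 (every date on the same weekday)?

Two years share a calendar iff Jan 1 falls on the same weekday and both are leap or both are common. 2093: Jan 1 is Thursday, common year.
2094: Jan 1 Friday, common
2095: Jan 1 Saturday, common
2096: Jan 1 Sunday, leap
2097: Jan 1 Tuesday, common
2098: Jan 1 Wednesday, common
2099: Jan 1 Thursday, common
2099 matches on both conditions.

2099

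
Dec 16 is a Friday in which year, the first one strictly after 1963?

From one year to the next, a fixed date's weekday advances by 1, or by 2 when a Feb 29 lies between the two dates.
1963: December 16 is Monday.
1964: Wednesday (+2)
1965: Thursday (+1)
1966: Friday (+1)
Dec 16 falls on a Friday in 1966.

1966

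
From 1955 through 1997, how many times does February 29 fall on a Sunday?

Leap years in 1955–1997: 11 of them.
Feb 29 weekday advances by 5 (mod 7) from one leap year to the next four years later (or differs when a century non-leap intervenes).
Leap-day weekdays: 1956:Wed 1960:Mon 1964:Sat 1968:Thu 1972:Tue 1976:Sun✓ 1980:Fri 1984:Wed 1988:Mon 1992:Sat 1996:Thu
Sunday: 1976 → 1.

1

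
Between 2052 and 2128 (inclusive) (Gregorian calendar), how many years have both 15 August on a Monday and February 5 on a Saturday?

8

Check each year's weekday for 15 August and February 5:
  2052: Thu/Mon  2053: Fri/Wed  2054: Sat/Thu  2055: Sun/Fri  2056: Tue/Sat  2057: Wed/Mon  2058: Thu/Tue  2059: Fri/Wed  2060: Sun/Thu  2061: Mon/Sat ✓  2062: Tue/Sun  2063: Wed/Mon  2064: Fri/Tue  2065: Sat/Thu  …(49 more)…  2115: Thu/Tue  2116: Sat/Wed  2117: Sun/Fri  2118: Mon/Sat ✓  2119: Tue/Sun  2120: Thu/Mon  2121: Fri/Wed  2122: Sat/Thu  2123: Sun/Fri  2124: Tue/Sat  2125: Wed/Mon  2126: Thu/Tue  2127: Fri/Wed  2128: Sun/Thu
Both conditions hold in: 2061, 2067, 2078, 2089, 2095, 2101, 2107, 2118 — 8.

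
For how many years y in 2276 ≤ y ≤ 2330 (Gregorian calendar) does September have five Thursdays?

September has 30 days; it has five Thursdays when Thursday falls among the first (month-length − 28) days — i.e. when September 1 is one of Thursday/Wednesday.
September 1 by year: 2276:Fri 2277:Sat 2278:Sun 2279:Mon 2280:Wed✓ 2281:Thu✓ 2282:Fri 2283:Sat 2284:Mon 2285:Tue 2286:Wed✓ 2287:Thu✓ 2288:Sat 2289:Sun 2290:Mon …(25 more)… 2316:Fri 2317:Sat 2318:Sun 2319:Mon 2320:Wed✓ 2321:Thu✓ 2322:Fri 2323:Sat 2324:Mon 2325:Tue 2326:Wed✓ 2327:Thu✓ 2328:Sat 2329:Sun 2330:Mon
Years with five Thursdays: 2280, 2281, 2286, 2287, 2292, 2297, 2298, 2304, 2309, 2310, 2315, 2320, 2321, 2326, 2327 → 15.

15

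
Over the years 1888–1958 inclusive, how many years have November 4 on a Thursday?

Track November 4's weekday year by year (advancing +1, or +2 across a Feb 29):
  1888: Sun  1889: Mon (+1)  1890: Tue (+1)  1891: Wed (+1)  1892: Fri (+2)
  1893: Sat (+1)  1894: Sun (+1)  1895: Mon (+1)  1896: Wed (+2)  1897: Thu (+1) ✓
  1898: Fri (+1)  1899: Sat (+1)  1900: Sun (+1)  1901: Mon (+1)  … (43 more years) …
  1945: Sun (+1)  1946: Mon (+1)  1947: Tue (+1)  1948: Thu (+2) ✓  1949: Fri (+1)
  1950: Sat (+1)  1951: Sun (+1)  1952: Tue (+2)  1953: Wed (+1)  1954: Thu (+1) ✓
  1955: Fri (+1)  1956: Sun (+2)  1957: Mon (+1)  1958: Tue (+1)
Thursday years: 1897, 1909, 1915, 1920, 1926, 1937, 1943, 1948, 1954 — 9 in total.

9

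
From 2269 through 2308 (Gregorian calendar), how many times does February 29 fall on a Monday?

2

Leap years in 2269–2308: 9 of them.
Feb 29 weekday advances by 5 (mod 7) from one leap year to the next four years later (or differs when a century non-leap intervenes).
Leap-day weekdays: 2272:Thu 2276:Tue 2280:Sun 2284:Fri 2288:Wed 2292:Mon✓ 2296:Sat 2304:Mon✓ 2308:Sat
Monday: 2292, 2304 → 2.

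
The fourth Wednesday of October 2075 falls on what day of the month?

October 1, 2075 is a Tuesday, so the first Wednesday is the 2nd.
The fourth Wednesday is 2 + 21 = 23.

23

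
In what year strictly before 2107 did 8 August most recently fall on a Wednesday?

From one year to the next, a fixed date's weekday advances by 1, or by 2 when a Feb 29 lies between the two dates.
2107: August 8 is Monday.
2106: Sunday (−1)
2105: Saturday (−1)
2104: Friday (−1)
2103: Wednesday (−2)
8 August falls on a Wednesday in 2103.

2103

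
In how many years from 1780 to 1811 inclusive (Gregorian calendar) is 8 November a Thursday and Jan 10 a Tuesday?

Check each year's weekday for 8 November and Jan 10:
  1780: Wed/Mon  1781: Thu/Wed  1782: Fri/Thu  1783: Sat/Fri  1784: Mon/Sat  1785: Tue/Mon  1786: Wed/Tue  1787: Thu/Wed  1788: Sat/Thu  1789: Sun/Sat  1790: Mon/Sun  1791: Tue/Mon  1792: Thu/Tue ✓  1793: Fri/Thu  …(4 more)…  1798: Thu/Wed  1799: Fri/Thu  1800: Sat/Fri  1801: Sun/Sat  1802: Mon/Sun  1803: Tue/Mon  1804: Thu/Tue ✓  1805: Fri/Thu  1806: Sat/Fri  1807: Sun/Sat  1808: Tue/Sun  1809: Wed/Tue  1810: Thu/Wed  1811: Fri/Thu
Both conditions hold in: 1792, 1804 — 2.

2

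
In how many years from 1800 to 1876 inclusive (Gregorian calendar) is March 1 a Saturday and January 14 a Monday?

2

Check each year's weekday for March 1 and January 14:
  1800: Sat/Tue  1801: Sun/Wed  1802: Mon/Thu  1803: Tue/Fri  1804: Thu/Sat  1805: Fri/Mon  1806: Sat/Tue  1807: Sun/Wed  1808: Tue/Thu  1809: Wed/Sat  1810: Thu/Sun  1811: Fri/Mon  1812: Sun/Tue  1813: Mon/Thu  …(49 more)…  1863: Sun/Wed  1864: Tue/Thu  1865: Wed/Sat  1866: Thu/Sun  1867: Fri/Mon  1868: Sun/Tue  1869: Mon/Thu  1870: Tue/Fri  1871: Wed/Sat  1872: Fri/Sun  1873: Sat/Tue  1874: Sun/Wed  1875: Mon/Thu  1876: Wed/Fri
Both conditions hold in: 1828, 1856 — 2.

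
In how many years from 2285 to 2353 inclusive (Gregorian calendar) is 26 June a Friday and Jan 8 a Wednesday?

3

Check each year's weekday for 26 June and Jan 8:
  2285: Fri/Thu  2286: Sat/Fri  2287: Sun/Sat  2288: Tue/Sun  2289: Wed/Tue  2290: Thu/Wed  2291: Fri/Thu  2292: Sun/Fri  2293: Mon/Sun  2294: Tue/Mon  2295: Wed/Tue  2296: Fri/Wed ✓  2297: Sat/Fri  2298: Sun/Sat  …(41 more)…  2340: Wed/Mon  2341: Thu/Wed  2342: Fri/Thu  2343: Sat/Fri  2344: Mon/Sat  2345: Tue/Mon  2346: Wed/Tue  2347: Thu/Wed  2348: Sat/Thu  2349: Sun/Sat  2350: Mon/Sun  2351: Tue/Mon  2352: Thu/Tue  2353: Fri/Thu
Both conditions hold in: 2296, 2308, 2336 — 3.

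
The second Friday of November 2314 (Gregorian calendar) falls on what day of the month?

November 1, 2314 is a Sunday, so the first Friday is the 6th.
The second Friday is 6 + 7 = 13.

13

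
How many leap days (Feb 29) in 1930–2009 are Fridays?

3

Leap years in 1930–2009: 20 of them.
Feb 29 weekday advances by 5 (mod 7) from one leap year to the next four years later (or differs when a century non-leap intervenes).
Leap-day weekdays: 1932:Mon 1936:Sat 1940:Thu 1944:Tue 1948:Sun 1952:Fri✓ 1956:Wed 1960:Mon 1964:Sat 1968:Thu 1972:Tue 1976:Sun 1980:Fri✓ 1984:Wed 1988:Mon 1992:Sat 1996:Thu 2000:Tue 2004:Sun 2008:Fri✓
Friday: 1952, 1980, 2008 → 3.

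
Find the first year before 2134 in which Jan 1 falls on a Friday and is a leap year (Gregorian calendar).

Jan 1 advances by 2 weekdays after a leap year and by 1 after a common year.
2134: Jan 1 is Friday.
2133: Thursday
2132: Tuesday (leap)
2131: Monday
2130: Sunday
2129: Saturday
2128: Thursday (leap)
2127: Wednesday
2126: Tuesday
2125: Monday
2124: Saturday (leap)
2123: Friday
2122: Thursday
2121: Wednesday
2120: Monday (leap)
2119: Sunday
2118: Saturday
2117: Friday
2116: Wednesday (leap)
2115: Tuesday
2114: Monday
2113: Sunday
2112: Friday (leap)
2112 begins on a Friday and is a leap year.

2112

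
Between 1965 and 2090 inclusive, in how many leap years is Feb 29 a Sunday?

Leap years in 1965–2090: 31 of them.
Feb 29 weekday advances by 5 (mod 7) from one leap year to the next four years later (or differs when a century non-leap intervenes).
Leap-day weekdays: 1968:Thu 1972:Tue 1976:Sun✓ 1980:Fri 1984:Wed 1988:Mon 1992:Sat 1996:Thu 2000:Tue 2004:Sun✓ 2008:Fri 2012:Wed 2016:Mon …(5 more)… 2040:Wed 2044:Mon 2048:Sat 2052:Thu 2056:Tue 2060:Sun✓ 2064:Fri 2068:Wed 2072:Mon 2076:Sat 2080:Thu 2084:Tue 2088:Sun✓
Sunday: 1976, 2004, 2032, 2060, 2088 → 5.

5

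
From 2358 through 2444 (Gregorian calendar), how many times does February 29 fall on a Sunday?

3

Leap years in 2358–2444: 22 of them.
Feb 29 weekday advances by 5 (mod 7) from one leap year to the next four years later (or differs when a century non-leap intervenes).
Leap-day weekdays: 2360:Mon 2364:Sat 2368:Thu 2372:Tue 2376:Sun✓ 2380:Fri 2384:Wed 2388:Mon 2392:Sat 2396:Thu 2400:Tue 2404:Sun✓ 2408:Fri 2412:Wed 2416:Mon 2420:Sat 2424:Thu 2428:Tue 2432:Sun✓ 2436:Fri 2440:Wed 2444:Mon
Sunday: 2376, 2404, 2432 → 3.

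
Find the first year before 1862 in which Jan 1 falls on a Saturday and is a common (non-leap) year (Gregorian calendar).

1859

Jan 1 advances by 2 weekdays after a leap year and by 1 after a common year.
1862: Jan 1 is Wednesday.
1861: Tuesday
1860: Sunday (leap)
1859: Saturday
1859 begins on a Saturday and is a common year.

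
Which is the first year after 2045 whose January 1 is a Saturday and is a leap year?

2056

Jan 1 advances by 2 weekdays after a leap year and by 1 after a common year.
2045: Jan 1 is Sunday.
2046: Monday
2047: Tuesday
2048: Wednesday (leap)
2049: Friday
2050: Saturday
2051: Sunday
2052: Monday (leap)
2053: Wednesday
2054: Thursday
2055: Friday
2056: Saturday (leap)
2056 begins on a Saturday and is a leap year.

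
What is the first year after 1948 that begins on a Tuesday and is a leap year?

Jan 1 advances by 2 weekdays after a leap year and by 1 after a common year.
1948: Jan 1 is Thursday (leap).
1949: Saturday
1950: Sunday
1951: Monday
1952: Tuesday (leap)
1952 begins on a Tuesday and is a leap year.

1952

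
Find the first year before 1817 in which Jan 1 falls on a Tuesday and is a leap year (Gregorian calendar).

Jan 1 advances by 2 weekdays after a leap year and by 1 after a common year.
1817: Jan 1 is Wednesday.
1816: Monday (leap)
1815: Sunday
1814: Saturday
1813: Friday
1812: Wednesday (leap)
1811: Tuesday
1810: Monday
1809: Sunday
1808: Friday (leap)
1807: Thursday
1806: Wednesday
1805: Tuesday
1804: Sunday (leap)
1803: Saturday
1802: Friday
1801: Thursday
1800: Wednesday
1799: Tuesday
1798: Monday
1797: Sunday
1796: Friday (leap)
1795: Thursday
1794: Wednesday
1793: Tuesday
1792: Sunday (leap)
1791: Saturday
1790: Friday
1789: Thursday
1788: Tuesday (leap)
1788 begins on a Tuesday and is a leap year.

1788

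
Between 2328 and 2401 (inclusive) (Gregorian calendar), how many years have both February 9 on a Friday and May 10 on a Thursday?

8

Check each year's weekday for February 9 and May 10:
  2328: Thu/Thu  2329: Sat/Fri  2330: Sun/Sat  2331: Mon/Sun  2332: Tue/Tue  2333: Thu/Wed  2334: Fri/Thu ✓  2335: Sat/Fri  2336: Sun/Sun  2337: Tue/Mon  2338: Wed/Tue  2339: Thu/Wed  2340: Fri/Fri  2341: Sun/Sat  …(46 more)…  2388: Tue/Tue  2389: Thu/Wed  2390: Fri/Thu ✓  2391: Sat/Fri  2392: Sun/Sun  2393: Tue/Mon  2394: Wed/Tue  2395: Thu/Wed  2396: Fri/Fri  2397: Sun/Sat  2398: Mon/Sun  2399: Tue/Mon  2400: Wed/Wed  2401: Fri/Thu ✓
Both conditions hold in: 2334, 2345, 2351, 2362, 2373, 2379, 2390, 2401 — 8.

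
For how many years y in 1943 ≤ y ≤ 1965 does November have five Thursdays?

November has 30 days; it has five Thursdays when Thursday falls among the first (month-length − 28) days — i.e. when November 1 is one of Thursday/Wednesday.
November 1 by year: 1943:Mon 1944:Wed✓ 1945:Thu✓ 1946:Fri 1947:Sat 1948:Mon 1949:Tue 1950:Wed✓ 1951:Thu✓ 1952:Sat 1953:Sun 1954:Mon 1955:Tue 1956:Thu✓ 1957:Fri 1958:Sat 1959:Sun 1960:Tue 1961:Wed✓ 1962:Thu✓ 1963:Fri 1964:Sun 1965:Mon
Years with five Thursdays: 1944, 1945, 1950, 1951, 1956, 1961, 1962 → 7.

7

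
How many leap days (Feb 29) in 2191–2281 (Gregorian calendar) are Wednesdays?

Leap years in 2191–2281: 22 of them.
Feb 29 weekday advances by 5 (mod 7) from one leap year to the next four years later (or differs when a century non-leap intervenes).
Leap-day weekdays: 2192:Wed✓ 2196:Mon 2204:Wed✓ 2208:Mon 2212:Sat 2216:Thu 2220:Tue 2224:Sun 2228:Fri 2232:Wed✓ 2236:Mon 2240:Sat 2244:Thu 2248:Tue 2252:Sun 2256:Fri 2260:Wed✓ 2264:Mon 2268:Sat 2272:Thu 2276:Tue 2280:Sun
Wednesday: 2192, 2204, 2232, 2260 → 4.

4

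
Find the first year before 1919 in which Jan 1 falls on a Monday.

Jan 1 advances by 2 weekdays after a leap year and by 1 after a common year.
1919: Jan 1 is Wednesday.
1918: Tuesday
1917: Monday
1917 begins on a Monday

1917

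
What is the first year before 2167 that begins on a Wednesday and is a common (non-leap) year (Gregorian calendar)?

Jan 1 advances by 2 weekdays after a leap year and by 1 after a common year.
2167: Jan 1 is Thursday.
2166: Wednesday
2166 begins on a Wednesday and is a common year.

2166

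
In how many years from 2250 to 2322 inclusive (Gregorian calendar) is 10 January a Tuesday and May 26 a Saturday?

2

Check each year's weekday for 10 January and May 26:
  2250: Thu/Sun  2251: Fri/Mon  2252: Sat/Wed  2253: Mon/Thu  2254: Tue/Fri  2255: Wed/Sat  2256: Thu/Mon  2257: Sat/Tue  2258: Sun/Wed  2259: Mon/Thu  2260: Tue/Sat ✓  2261: Thu/Sun  2262: Fri/Mon  2263: Sat/Tue  …(45 more)…  2309: Sun/Wed  2310: Mon/Thu  2311: Tue/Fri  2312: Wed/Sun  2313: Fri/Mon  2314: Sat/Tue  2315: Sun/Wed  2316: Mon/Fri  2317: Wed/Sat  2318: Thu/Sun  2319: Fri/Mon  2320: Sat/Wed  2321: Mon/Thu  2322: Tue/Fri
Both conditions hold in: 2260, 2288 — 2.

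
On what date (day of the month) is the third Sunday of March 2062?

19

March 1, 2062 is a Wednesday, so the first Sunday is the 5th.
The third Sunday is 5 + 14 = 19.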